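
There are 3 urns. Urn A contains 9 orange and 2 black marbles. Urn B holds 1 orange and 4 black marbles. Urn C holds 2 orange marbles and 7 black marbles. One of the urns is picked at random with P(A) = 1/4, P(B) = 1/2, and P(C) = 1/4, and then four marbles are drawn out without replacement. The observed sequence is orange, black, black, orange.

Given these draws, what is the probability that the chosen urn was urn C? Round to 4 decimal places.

Under each hypothesis, the probability of the observed sequence is: P(data | urn A) = (9/11)(2/10)(1/9)(8/8) = 0.018182; P(data | urn B) = (1/5)(4/4)(3/3)(0/2) = 0; P(data | urn C) = (2/9)(7/8)(6/7)(1/6) = 0.027778.
The prior-weighted likelihoods are 1/4 · 0.018182 = 0.0045455, 1/2 · 0 = 0, 1/4 · 0.027778 = 0.0069444; with total 0.01149.
So P(urn C | data) = (0.0069444) / (0.01149) = 0.6044.

0.6044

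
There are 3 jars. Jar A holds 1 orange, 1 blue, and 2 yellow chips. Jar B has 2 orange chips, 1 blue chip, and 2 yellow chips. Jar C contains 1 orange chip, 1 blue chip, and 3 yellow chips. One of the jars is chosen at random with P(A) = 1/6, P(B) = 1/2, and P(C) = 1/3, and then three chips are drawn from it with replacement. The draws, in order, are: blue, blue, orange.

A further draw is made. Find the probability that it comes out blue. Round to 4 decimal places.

0.2098

Compute the likelihood of the observed sequence for each case: P(data | jar A) = (1/4)(1/4)(1/4) = 0.015625; P(data | jar B) = (1/5)(1/5)(2/5) = 0.016; P(data | jar C) = (1/5)(1/5)(1/5) = 0.008.
Multiplying each by its prior: 1/6 · 0.015625 = 0.0026042, 1/2 · 0.016 = 0.008, 1/3 · 0.008 = 0.0026667; with total 0.013271.
Dividing through by the total gives posterior P(jar A | data) = 0.19623, P(jar B | data) = 0.60283, P(jar C | data) = 0.20094.
The predictive probability is P(blue next | data) = (1/4)(0.19623) + (1/5)(0.60283) + (1/5)(0.20094) = 0.20981.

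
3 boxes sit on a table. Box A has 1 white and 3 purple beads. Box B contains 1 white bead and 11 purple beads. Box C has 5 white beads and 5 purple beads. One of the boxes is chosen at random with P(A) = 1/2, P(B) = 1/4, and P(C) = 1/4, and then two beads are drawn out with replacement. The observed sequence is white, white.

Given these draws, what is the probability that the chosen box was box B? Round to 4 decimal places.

0.0182

Compute the likelihood of the observed sequence for each case: P(data | box A) = (1/4)(1/4) = 1/16; P(data | box B) = (1/12)(1/12) = 1/144; P(data | box C) = (5/10)(5/10) = 1/4.
Multiplying each by its prior: 1/2 · 1/16 = 1/32, 1/4 · 1/144 = 1/576, 1/4 · 1/4 = 1/16; these sum to 55/576.
Therefore the posterior P(box B | data) = (1/576) / (55/576) = 1/55.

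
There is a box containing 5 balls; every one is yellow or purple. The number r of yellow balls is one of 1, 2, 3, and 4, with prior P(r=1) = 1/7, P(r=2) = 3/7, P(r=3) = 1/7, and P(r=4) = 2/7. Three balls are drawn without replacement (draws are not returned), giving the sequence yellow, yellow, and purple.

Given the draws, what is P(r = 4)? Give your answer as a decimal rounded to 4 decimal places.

0.4444

The likelihood of the observed sequence under each hypothesis: P(data | r = 1) = (1/5)(0/4) = 0; P(data | r = 2) = (2/5)(1/4)(3/3) = 1/10; P(data | r = 3) = (3/5)(2/4)(2/3) = 1/5; P(data | r = 4) = (4/5)(3/4)(1/3) = 1/5.
The prior-weighted likelihoods are 1/7 · 0 = 0, 3/7 · 1/10 = 3/70, 1/7 · 1/5 = 1/35, 2/7 · 1/5 = 2/35; with total 9/70.
Therefore the posterior P(r = 4 | data) = (2/35) / (9/70) = 4/9.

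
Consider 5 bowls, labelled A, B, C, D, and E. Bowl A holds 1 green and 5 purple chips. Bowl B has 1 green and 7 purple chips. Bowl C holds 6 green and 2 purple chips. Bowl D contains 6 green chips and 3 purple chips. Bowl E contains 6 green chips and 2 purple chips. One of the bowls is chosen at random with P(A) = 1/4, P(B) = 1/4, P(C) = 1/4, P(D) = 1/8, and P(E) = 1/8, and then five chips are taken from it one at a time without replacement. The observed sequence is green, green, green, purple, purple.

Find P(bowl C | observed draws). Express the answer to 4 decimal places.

For each hypothesis, P(data | H) works out to: P(data | bowl A) = (1/6)(0/5) = 0; P(data | bowl B) = (1/8)(0/7) = 0; P(data | bowl C) = (6/8)(5/7)(4/6)(2/5)(1/4) = 1/28; P(data | bowl D) = (6/9)(5/8)(4/7)(3/6)(2/5) = 1/21; P(data | bowl E) = (6/8)(5/7)(4/6)(2/5)(1/4) = 1/28.
Weighting by the prior gives 1/4 · 0 = 0, 1/4 · 0 = 0, 1/4 · 1/28 = 1/112, 1/8 · 1/21 = 1/168, 1/8 · 1/28 = 1/224; with total 13/672.
Hence P(bowl C | data) = (1/112) / (13/672) = 6/13.

0.4615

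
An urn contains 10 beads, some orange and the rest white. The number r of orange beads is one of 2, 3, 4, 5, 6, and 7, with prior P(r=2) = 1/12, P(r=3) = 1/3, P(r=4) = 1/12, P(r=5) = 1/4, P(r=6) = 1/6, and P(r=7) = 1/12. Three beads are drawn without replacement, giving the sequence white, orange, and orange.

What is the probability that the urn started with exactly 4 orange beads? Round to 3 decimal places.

Under each hypothesis, the probability of the observed sequence is: P(data | r = 2) = (8/10)(2/9)(1/8) = 0.022222; P(data | r = 3) = (7/10)(3/9)(2/8) = 0.058333; P(data | r = 4) = (6/10)(4/9)(3/8) = 0.1; P(data | r = 5) = (5/10)(5/9)(4/8) = 0.13889; P(data | r = 6) = (4/10)(6/9)(5/8) = 0.16667; P(data | r = 7) = (3/10)(7/9)(6/8) = 0.175.
Weighting by the prior gives 1/12 · 0.022222 = 0.0018519, 1/3 · 0.058333 = 0.019444, 1/12 · 0.1 = 0.0083333, 1/4 · 0.13889 = 0.034722, 1/6 · 0.16667 = 0.027778, 1/12 · 0.175 = 0.014583; with total 0.10671.
Hence P(r = 4 | data) = (0.0083333) / (0.10671) = 0.078091.

0.078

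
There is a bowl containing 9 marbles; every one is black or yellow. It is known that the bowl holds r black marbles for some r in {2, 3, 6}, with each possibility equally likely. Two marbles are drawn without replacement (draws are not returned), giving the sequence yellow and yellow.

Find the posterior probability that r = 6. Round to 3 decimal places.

The likelihood of the observed sequence under each hypothesis: P(data | r = 2) = (7/9)(6/8) = 7/12; P(data | r = 3) = (6/9)(5/8) = 5/12; P(data | r = 6) = (3/9)(2/8) = 1/12.
Weighting by the prior gives 1/3 · 7/12 = 7/36, 1/3 · 5/12 = 5/36, 1/3 · 1/12 = 1/36; these sum to 13/36.
Hence P(r = 6 | data) = (1/36) / (13/36) = 1/13.

0.077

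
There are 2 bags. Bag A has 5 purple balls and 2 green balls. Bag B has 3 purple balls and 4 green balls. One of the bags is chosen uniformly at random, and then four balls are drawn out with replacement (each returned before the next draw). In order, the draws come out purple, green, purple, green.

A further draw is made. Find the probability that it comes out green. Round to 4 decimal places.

The likelihood of the observed sequence under each hypothesis: P(data | bag A) = (5/7)(2/7)(5/7)(2/7) = 0.041649; P(data | bag B) = (3/7)(4/7)(3/7)(4/7) = 0.059975.
Weighting by the prior gives 1/2 · 0.041649 = 0.020825, 1/2 · 0.059975 = 0.029988; these sum to 0.050812.
The posterior is then P(bag A | data) = 0.40984, P(bag B | data) = 0.59016.
Averaging over the posterior, P(green next | data) = (2/7)(0.40984) + (4/7)(0.59016) = 0.45433.

0.4543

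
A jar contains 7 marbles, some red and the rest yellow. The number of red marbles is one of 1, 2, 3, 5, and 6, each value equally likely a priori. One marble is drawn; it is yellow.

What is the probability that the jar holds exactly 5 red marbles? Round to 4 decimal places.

Under each hypothesis, the probability of this draw is: P(data | r = 1) = (6/7) = 6/7; P(data | r = 2) = (5/7) = 5/7; P(data | r = 3) = (4/7) = 4/7; P(data | r = 5) = (2/7) = 2/7; P(data | r = 6) = (1/7) = 1/7.
The prior-weighted likelihoods are 1/5 · 6/7 = 6/35, 1/5 · 5/7 = 1/7, 1/5 · 4/7 = 4/35, 1/5 · 2/7 = 2/35, 1/5 · 1/7 = 1/35; summing to 18/35.
Therefore the posterior P(r = 5 | data) = (2/35) / (18/35) = 1/9.

0.1111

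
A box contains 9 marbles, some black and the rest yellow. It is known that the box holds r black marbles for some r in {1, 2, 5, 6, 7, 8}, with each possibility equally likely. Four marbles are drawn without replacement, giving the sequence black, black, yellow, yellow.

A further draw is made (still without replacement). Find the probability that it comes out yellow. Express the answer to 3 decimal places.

0.367

The likelihood of the observed sequence under each hypothesis: P(data | r = 1) = (1/9)(0/8) = 0; P(data | r = 2) = (2/9)(1/8)(7/7)(6/6) = 1/36; P(data | r = 5) = (5/9)(4/8)(4/7)(3/6) = 5/63; P(data | r = 6) = (6/9)(5/8)(3/7)(2/6) = 5/84; P(data | r = 7) = (7/9)(6/8)(2/7)(1/6) = 1/36; P(data | r = 8) = (8/9)(7/8)(1/7)(0/6) = 0.
The prior-weighted likelihoods are 1/6 · 0 = 0, 1/6 · 1/36 = 1/216, 1/6 · 5/63 = 5/378, 1/6 · 5/84 = 5/504, 1/6 · 1/36 = 1/216, 1/6 · 0 = 0; these sum to 7/216.
The posterior is then P(r = 1 | data) = 0, P(r = 2 | data) = 1/7, P(r = 5 | data) = 20/49, P(r = 6 | data) = 15/49, P(r = 7 | data) = 1/7, P(r = 8 | data) = 0.
The predictive probability is P(yellow next | data) = (1)(1/7) + (2/5)(20/49) + (1/5)(15/49) + (0)(1/7) = 18/49.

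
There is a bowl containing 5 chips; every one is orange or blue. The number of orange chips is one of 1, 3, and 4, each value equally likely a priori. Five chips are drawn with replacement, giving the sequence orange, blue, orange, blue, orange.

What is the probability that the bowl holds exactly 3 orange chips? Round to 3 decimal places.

The likelihood of the observed sequence under each hypothesis: P(data | r = 1) = (1/5)(4/5)(1/5)(4/5)(1/5) = 0.00512; P(data | r = 3) = (3/5)(2/5)(3/5)(2/5)(3/5) = 0.03456; P(data | r = 4) = (4/5)(1/5)(4/5)(1/5)(4/5) = 0.02048.
The prior-weighted likelihoods are 1/3 · 0.00512 = 0.0017067, 1/3 · 0.03456 = 0.01152, 1/3 · 0.02048 = 0.0068267; summing to 0.020053.
Therefore the posterior P(r = 3 | data) = (0.01152) / (0.020053) = 0.57447.

0.574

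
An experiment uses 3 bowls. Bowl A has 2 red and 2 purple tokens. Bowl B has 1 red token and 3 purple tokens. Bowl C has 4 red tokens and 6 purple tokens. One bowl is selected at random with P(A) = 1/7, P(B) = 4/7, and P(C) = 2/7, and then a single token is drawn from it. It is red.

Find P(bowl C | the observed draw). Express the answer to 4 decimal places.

Under each hypothesis, the probability of this draw is: P(data | bowl A) = (2/4) = 1/2; P(data | bowl B) = (1/4) = 1/4; P(data | bowl C) = (4/10) = 2/5.
Weighting by the prior gives 1/7 · 1/2 = 1/14, 4/7 · 1/4 = 1/7, 2/7 · 2/5 = 4/35; with total 23/70.
So P(bowl C | data) = (4/35) / (23/70) = 8/23.

0.3478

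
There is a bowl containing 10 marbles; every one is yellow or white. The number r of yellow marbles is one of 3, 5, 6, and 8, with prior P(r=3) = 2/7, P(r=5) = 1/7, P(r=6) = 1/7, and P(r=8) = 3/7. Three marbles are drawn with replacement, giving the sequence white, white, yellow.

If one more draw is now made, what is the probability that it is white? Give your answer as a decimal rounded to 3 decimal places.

For each hypothesis, P(data | H) works out to: P(data | r = 3) = (7/10)(7/10)(3/10) = 0.147; P(data | r = 5) = (5/10)(5/10)(5/10) = 0.125; P(data | r = 6) = (4/10)(4/10)(6/10) = 0.096; P(data | r = 8) = (2/10)(2/10)(8/10) = 0.032.
Multiplying each by its prior: 2/7 · 0.147 = 0.042, 1/7 · 0.125 = 0.017857, 1/7 · 0.096 = 0.013714, 3/7 · 0.032 = 0.013714; summing to 0.087286.
Normalising, the posterior is P(r = 3 | data) = 0.48118, P(r = 5 | data) = 0.20458, P(r = 6 | data) = 0.15712, P(r = 8 | data) = 0.15712.
The predictive probability is P(white next | data) = (7/10)(0.48118) + (1/2)(0.20458) + (2/5)(0.15712) + (1/5)(0.15712) = 0.53339.

0.533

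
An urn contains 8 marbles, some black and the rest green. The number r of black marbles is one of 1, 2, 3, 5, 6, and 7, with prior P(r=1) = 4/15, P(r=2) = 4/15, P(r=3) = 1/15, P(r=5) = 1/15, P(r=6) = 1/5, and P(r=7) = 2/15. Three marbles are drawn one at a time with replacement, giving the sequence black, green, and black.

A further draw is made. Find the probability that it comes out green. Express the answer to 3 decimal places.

Under each hypothesis, the probability of the observed sequence is: P(data | r = 1) = (1/8)(7/8)(1/8) = 0.013672; P(data | r = 2) = (2/8)(6/8)(2/8) = 0.046875; P(data | r = 3) = (3/8)(5/8)(3/8) = 0.087891; P(data | r = 5) = (5/8)(3/8)(5/8) = 0.14648; P(data | r = 6) = (6/8)(2/8)(6/8) = 0.14062; P(data | r = 7) = (7/8)(1/8)(7/8) = 0.095703.
Weighting by the prior gives 4/15 · 0.013672 = 0.0036458, 4/15 · 0.046875 = 0.0125, 1/15 · 0.087891 = 0.0058594, 1/15 · 0.14648 = 0.0097656, 1/5 · 0.14062 = 0.028125, 2/15 · 0.095703 = 0.01276; summing to 0.072656.
The posterior is then P(r = 1 | data) = 0.050179, P(r = 2 | data) = 0.17204, P(r = 3 | data) = 0.080645, P(r = 5 | data) = 0.13441, P(r = 6 | data) = 0.3871, P(r = 7 | data) = 0.17563.
So P(green next | data) = Σ P(green next | H) P(H | data) = (7/8)(0.050179) + (3/4)(0.17204) + (5/8)(0.080645) + (3/8)(0.13441) + (1/4)(0.3871) + (1/8)(0.17563) = 0.39247.

0.392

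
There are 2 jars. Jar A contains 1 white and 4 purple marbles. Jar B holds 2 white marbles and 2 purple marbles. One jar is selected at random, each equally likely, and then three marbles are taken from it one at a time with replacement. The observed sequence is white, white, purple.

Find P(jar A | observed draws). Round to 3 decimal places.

The likelihood of the observed sequence under each hypothesis: P(data | jar A) = (1/5)(1/5)(4/5) = 0.032; P(data | jar B) = (2/4)(2/4)(2/4) = 0.125.
The prior-weighted likelihoods are 1/2 · 0.032 = 0.016, 1/2 · 0.125 = 0.0625; with total 0.0785.
Hence P(jar A | data) = (0.016) / (0.0785) = 0.20382.

0.204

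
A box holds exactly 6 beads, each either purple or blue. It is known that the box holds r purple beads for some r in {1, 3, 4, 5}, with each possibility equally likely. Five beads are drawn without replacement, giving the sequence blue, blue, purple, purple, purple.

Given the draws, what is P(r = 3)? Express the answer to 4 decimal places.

0.4286

For each hypothesis, P(data | H) works out to: P(data | r = 1) = (5/6)(4/5)(1/4)(0/3) = 0; P(data | r = 3) = (3/6)(2/5)(3/4)(2/3)(1/2) = 1/20; P(data | r = 4) = (2/6)(1/5)(4/4)(3/3)(2/2) = 1/15; P(data | r = 5) = (1/6)(0/5) = 0.
Weighting by the prior gives 1/4 · 0 = 0, 1/4 · 1/20 = 1/80, 1/4 · 1/15 = 1/60, 1/4 · 0 = 0; these sum to 7/240.
Hence P(r = 3 | data) = (1/80) / (7/240) = 3/7.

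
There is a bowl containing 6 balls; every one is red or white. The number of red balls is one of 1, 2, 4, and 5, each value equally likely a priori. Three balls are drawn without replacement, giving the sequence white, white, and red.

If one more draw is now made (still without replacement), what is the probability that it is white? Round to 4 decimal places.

Compute the likelihood of the observed sequence for each case: P(data | r = 1) = (5/6)(4/5)(1/4) = 1/6; P(data | r = 2) = (4/6)(3/5)(2/4) = 1/5; P(data | r = 4) = (2/6)(1/5)(4/4) = 1/15; P(data | r = 5) = (1/6)(0/5) = 0.
Weighting by the prior gives 1/4 · 1/6 = 1/24, 1/4 · 1/5 = 1/20, 1/4 · 1/15 = 1/60, 1/4 · 0 = 0; with total 13/120.
Dividing through by the total gives posterior P(r = 1 | data) = 5/13, P(r = 2 | data) = 6/13, P(r = 4 | data) = 2/13, P(r = 5 | data) = 0.
The predictive probability is P(white next | data) = (1)(5/13) + (2/3)(6/13) + (0)(2/13) = 9/13.

0.6923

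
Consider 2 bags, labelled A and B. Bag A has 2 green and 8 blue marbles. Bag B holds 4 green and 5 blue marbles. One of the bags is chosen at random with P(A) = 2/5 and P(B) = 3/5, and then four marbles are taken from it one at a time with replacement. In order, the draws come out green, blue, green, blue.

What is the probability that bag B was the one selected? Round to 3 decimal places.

0.781

Compute the likelihood of the observed sequence for each case: P(data | bag A) = (2/10)(8/10)(2/10)(8/10) = 0.0256; P(data | bag B) = (4/9)(5/9)(4/9)(5/9) = 0.060966.
Multiplying each by its prior: 2/5 · 0.0256 = 0.01024, 3/5 · 0.060966 = 0.03658; summing to 0.04682.
By Bayes' rule, P(bag B | data) = (0.03658) / (0.04682) = 0.78129.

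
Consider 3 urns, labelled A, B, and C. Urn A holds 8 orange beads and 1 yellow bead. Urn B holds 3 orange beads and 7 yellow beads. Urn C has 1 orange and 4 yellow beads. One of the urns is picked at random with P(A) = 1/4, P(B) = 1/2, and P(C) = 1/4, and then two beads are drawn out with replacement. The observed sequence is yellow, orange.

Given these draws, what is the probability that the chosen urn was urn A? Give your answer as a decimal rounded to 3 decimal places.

Under each hypothesis, the probability of the observed sequence is: P(data | urn A) = (1/9)(8/9) = 0.098765; P(data | urn B) = (7/10)(3/10) = 0.21; P(data | urn C) = (4/5)(1/5) = 0.16.
Multiplying each by its prior: 1/4 · 0.098765 = 0.024691, 1/2 · 0.21 = 0.105, 1/4 · 0.16 = 0.04; these sum to 0.16969.
So P(urn A | data) = (0.024691) / (0.16969) = 0.14551.

0.146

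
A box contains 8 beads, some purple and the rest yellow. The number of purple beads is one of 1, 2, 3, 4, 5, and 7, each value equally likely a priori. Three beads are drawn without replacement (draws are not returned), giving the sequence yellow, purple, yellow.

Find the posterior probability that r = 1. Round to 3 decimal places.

0.175

The likelihood of the observed sequence under each hypothesis: P(data | r = 1) = (7/8)(1/7)(6/6) = 1/8; P(data | r = 2) = (6/8)(2/7)(5/6) = 5/28; P(data | r = 3) = (5/8)(3/7)(4/6) = 5/28; P(data | r = 4) = (4/8)(4/7)(3/6) = 1/7; P(data | r = 5) = (3/8)(5/7)(2/6) = 5/56; P(data | r = 7) = (1/8)(7/7)(0/6) = 0.
The prior-weighted likelihoods are 1/6 · 1/8 = 1/48, 1/6 · 5/28 = 5/168, 1/6 · 5/28 = 5/168, 1/6 · 1/7 = 1/42, 1/6 · 5/56 = 5/336, 1/6 · 0 = 0; these sum to 5/42.
By Bayes' rule, P(r = 1 | data) = (1/48) / (5/42) = 7/40.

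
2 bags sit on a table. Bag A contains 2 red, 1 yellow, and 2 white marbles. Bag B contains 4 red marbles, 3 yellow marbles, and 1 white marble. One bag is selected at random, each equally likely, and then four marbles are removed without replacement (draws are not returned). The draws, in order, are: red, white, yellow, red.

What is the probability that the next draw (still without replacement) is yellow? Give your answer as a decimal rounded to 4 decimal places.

Under each hypothesis, the probability of the observed sequence is: P(data | bag A) = (2/5)(2/4)(1/3)(1/2) = 1/30; P(data | bag B) = (4/8)(1/7)(3/6)(3/5) = 3/140.
The prior-weighted likelihoods are 1/2 · 1/30 = 1/60, 1/2 · 3/140 = 3/280; with total 23/840.
Normalising, the posterior is P(bag A | data) = 14/23, P(bag B | data) = 9/23.
Averaging over the posterior, P(yellow next | data) = (0)(14/23) + (1/2)(9/23) = 9/46.

0.1957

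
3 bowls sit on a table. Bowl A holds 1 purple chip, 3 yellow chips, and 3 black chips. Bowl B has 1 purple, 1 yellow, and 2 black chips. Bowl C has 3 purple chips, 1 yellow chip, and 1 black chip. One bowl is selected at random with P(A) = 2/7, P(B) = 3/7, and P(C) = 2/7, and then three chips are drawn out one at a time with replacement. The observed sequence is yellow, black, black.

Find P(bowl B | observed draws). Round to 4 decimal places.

The likelihood of the observed sequence under each hypothesis: P(data | bowl A) = (3/7)(3/7)(3/7) = 0.078717; P(data | bowl B) = (1/4)(2/4)(2/4) = 0.0625; P(data | bowl C) = (1/5)(1/5)(1/5) = 0.008.
Weighting by the prior gives 2/7 · 0.078717 = 0.022491, 3/7 · 0.0625 = 0.026786, 2/7 · 0.008 = 0.0022857; these sum to 0.051562.
By Bayes' rule, P(bowl B | data) = (0.026786) / (0.051562) = 0.51948.

0.5195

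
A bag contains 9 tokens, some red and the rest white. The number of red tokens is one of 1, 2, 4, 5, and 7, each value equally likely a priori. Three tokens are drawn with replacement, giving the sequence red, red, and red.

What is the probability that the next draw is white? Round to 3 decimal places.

Compute the likelihood of the observed sequence for each case: P(data | r = 1) = (1/9)(1/9)(1/9) = 0.0013717; P(data | r = 2) = (2/9)(2/9)(2/9) = 0.010974; P(data | r = 4) = (4/9)(4/9)(4/9) = 0.087791; P(data | r = 5) = (5/9)(5/9)(5/9) = 0.17147; P(data | r = 7) = (7/9)(7/9)(7/9) = 0.47051.
Multiplying each by its prior: 1/5 · 0.0013717 = 0.00027435, 1/5 · 0.010974 = 0.0021948, 1/5 · 0.087791 = 0.017558, 1/5 · 0.17147 = 0.034294, 1/5 · 0.47051 = 0.094102; with total 0.14842.
Normalising, the posterior is P(r = 1 | data) = 0.0018484, P(r = 2 | data) = 0.014787, P(r = 4 | data) = 0.1183, P(r = 5 | data) = 0.23105, P(r = 7 | data) = 0.63401.
So P(white next | data) = Σ P(white next | H) P(H | data) = (8/9)(0.0018484) + (7/9)(0.014787) + (5/9)(0.1183) + (4/9)(0.23105) + (2/9)(0.63401) = 0.32245.

0.322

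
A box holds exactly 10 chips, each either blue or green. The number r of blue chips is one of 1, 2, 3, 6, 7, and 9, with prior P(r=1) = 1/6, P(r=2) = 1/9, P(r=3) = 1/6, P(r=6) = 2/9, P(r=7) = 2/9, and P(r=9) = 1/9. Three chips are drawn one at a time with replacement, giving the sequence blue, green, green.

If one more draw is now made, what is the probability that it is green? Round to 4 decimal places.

0.6043

The likelihood of the observed sequence under each hypothesis: P(data | r = 1) = (1/10)(9/10)(9/10) = 0.081; P(data | r = 2) = (2/10)(8/10)(8/10) = 0.128; P(data | r = 3) = (3/10)(7/10)(7/10) = 0.147; P(data | r = 6) = (6/10)(4/10)(4/10) = 0.096; P(data | r = 7) = (7/10)(3/10)(3/10) = 0.063; P(data | r = 9) = (9/10)(1/10)(1/10) = 0.009.
The prior-weighted likelihoods are 1/6 · 0.081 = 0.0135, 1/9 · 0.128 = 0.014222, 1/6 · 0.147 = 0.0245, 2/9 · 0.096 = 0.021333, 2/9 · 0.063 = 0.014, 1/9 · 0.009 = 0.001; summing to 0.088556.
The posterior is then P(r = 1 | data) = 0.15245, P(r = 2 | data) = 0.1606, P(r = 3 | data) = 0.27666, P(r = 6 | data) = 0.2409, P(r = 7 | data) = 0.15809, P(r = 9 | data) = 0.011292.
Averaging over the posterior, P(green next | data) = (9/10)(0.15245) + (4/5)(0.1606) + (7/10)(0.27666) + (2/5)(0.2409) + (3/10)(0.15809) + (1/10)(0.011292) = 0.60427.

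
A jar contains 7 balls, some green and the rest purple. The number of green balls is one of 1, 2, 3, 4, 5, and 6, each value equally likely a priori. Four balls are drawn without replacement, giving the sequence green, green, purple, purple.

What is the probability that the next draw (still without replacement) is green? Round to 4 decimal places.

0.5000

For each hypothesis, P(data | H) works out to: P(data | r = 1) = (1/7)(0/6) = 0; P(data | r = 2) = (2/7)(1/6)(5/5)(4/4) = 1/21; P(data | r = 3) = (3/7)(2/6)(4/5)(3/4) = 3/35; P(data | r = 4) = (4/7)(3/6)(3/5)(2/4) = 3/35; P(data | r = 5) = (5/7)(4/6)(2/5)(1/4) = 1/21; P(data | r = 6) = (6/7)(5/6)(1/5)(0/4) = 0.
The prior-weighted likelihoods are 1/6 · 0 = 0, 1/6 · 1/21 = 1/126, 1/6 · 3/35 = 1/70, 1/6 · 3/35 = 1/70, 1/6 · 1/21 = 1/126, 1/6 · 0 = 0; with total 2/45.
Normalising, the posterior is P(r = 1 | data) = 0, P(r = 2 | data) = 5/28, P(r = 3 | data) = 9/28, P(r = 4 | data) = 9/28, P(r = 5 | data) = 5/28, P(r = 6 | data) = 0.
The predictive probability is P(green next | data) = (0)(5/28) + (1/3)(9/28) + (2/3)(9/28) + (1)(5/28) = 1/2.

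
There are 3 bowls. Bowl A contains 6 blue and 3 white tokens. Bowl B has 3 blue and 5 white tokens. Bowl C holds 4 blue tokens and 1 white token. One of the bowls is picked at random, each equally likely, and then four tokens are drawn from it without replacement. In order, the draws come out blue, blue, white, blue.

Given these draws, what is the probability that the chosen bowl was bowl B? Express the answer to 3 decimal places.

For each hypothesis, P(data | H) works out to: P(data | bowl A) = (6/9)(5/8)(3/7)(4/6) = 0.11905; P(data | bowl B) = (3/8)(2/7)(5/6)(1/5) = 0.017857; P(data | bowl C) = (4/5)(3/4)(1/3)(2/2) = 0.2.
Weighting by the prior gives 1/3 · 0.11905 = 0.039683, 1/3 · 0.017857 = 0.0059524, 1/3 · 0.2 = 0.066667; these sum to 0.1123.
By Bayes' rule, P(bowl B | data) = (0.0059524) / (0.1123) = 0.053004.

0.053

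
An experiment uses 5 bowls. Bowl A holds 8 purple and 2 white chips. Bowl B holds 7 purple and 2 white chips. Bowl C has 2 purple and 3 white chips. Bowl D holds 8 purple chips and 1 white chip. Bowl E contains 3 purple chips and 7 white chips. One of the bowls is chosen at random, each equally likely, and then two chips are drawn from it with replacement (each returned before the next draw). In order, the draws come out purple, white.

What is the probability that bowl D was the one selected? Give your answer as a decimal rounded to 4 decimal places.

Compute the likelihood of the observed sequence for each case: P(data | bowl A) = (8/10)(2/10) = 0.16; P(data | bowl B) = (7/9)(2/9) = 0.17284; P(data | bowl C) = (2/5)(3/5) = 0.24; P(data | bowl D) = (8/9)(1/9) = 0.098765; P(data | bowl E) = (3/10)(7/10) = 0.21.
Multiplying each by its prior: 1/5 · 0.16 = 0.032, 1/5 · 0.17284 = 0.034568, 1/5 · 0.24 = 0.048, 1/5 · 0.098765 = 0.019753, 1/5 · 0.21 = 0.042; these sum to 0.17632.
By Bayes' rule, P(bowl D | data) = (0.019753) / (0.17632) = 0.11203.

0.1120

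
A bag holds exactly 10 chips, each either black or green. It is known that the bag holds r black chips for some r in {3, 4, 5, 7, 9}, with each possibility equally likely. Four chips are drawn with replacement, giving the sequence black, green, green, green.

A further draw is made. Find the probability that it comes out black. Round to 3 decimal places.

The likelihood of the observed sequence under each hypothesis: P(data | r = 3) = (3/10)(7/10)(7/10)(7/10) = 0.1029; P(data | r = 4) = (4/10)(6/10)(6/10)(6/10) = 0.0864; P(data | r = 5) = (5/10)(5/10)(5/10)(5/10) = 0.0625; P(data | r = 7) = (7/10)(3/10)(3/10)(3/10) = 0.0189; P(data | r = 9) = (9/10)(1/10)(1/10)(1/10) = 0.0009.
The prior-weighted likelihoods are 1/5 · 0.1029 = 0.02058, 1/5 · 0.0864 = 0.01728, 1/5 · 0.0625 = 0.0125, 1/5 · 0.0189 = 0.00378, 1/5 · 0.0009 = 0.00018; summing to 0.05432.
Normalising, the posterior is P(r = 3 | data) = 0.37887, P(r = 4 | data) = 0.31811, P(r = 5 | data) = 0.23012, P(r = 7 | data) = 0.069588, P(r = 9 | data) = 0.0033137.
The predictive probability is P(black next | data) = (3/10)(0.37887) + (2/5)(0.31811) + (1/2)(0.23012) + (7/10)(0.069588) + (9/10)(0.0033137) = 0.40766.

0.408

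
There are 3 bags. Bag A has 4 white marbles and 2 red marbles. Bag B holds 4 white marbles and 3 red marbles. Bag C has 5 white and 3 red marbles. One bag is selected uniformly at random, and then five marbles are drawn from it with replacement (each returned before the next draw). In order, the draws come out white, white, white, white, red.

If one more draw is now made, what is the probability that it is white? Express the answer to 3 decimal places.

0.627

Under each hypothesis, the probability of the observed sequence is: P(data | bag A) = (4/6)(4/6)(4/6)(4/6)(2/6) = 0.065844; P(data | bag B) = (4/7)(4/7)(4/7)(4/7)(3/7) = 0.045695; P(data | bag C) = (5/8)(5/8)(5/8)(5/8)(3/8) = 0.05722.
Multiplying each by its prior: 1/3 · 0.065844 = 0.021948, 1/3 · 0.045695 = 0.015232, 1/3 · 0.05722 = 0.019073; with total 0.056253.
Normalising, the posterior is P(bag A | data) = 0.39016, P(bag B | data) = 0.27077, P(bag C | data) = 0.33907.
So P(white next | data) = Σ P(white next | H) P(H | data) = (2/3)(0.39016) + (4/7)(0.27077) + (5/8)(0.33907) = 0.62675.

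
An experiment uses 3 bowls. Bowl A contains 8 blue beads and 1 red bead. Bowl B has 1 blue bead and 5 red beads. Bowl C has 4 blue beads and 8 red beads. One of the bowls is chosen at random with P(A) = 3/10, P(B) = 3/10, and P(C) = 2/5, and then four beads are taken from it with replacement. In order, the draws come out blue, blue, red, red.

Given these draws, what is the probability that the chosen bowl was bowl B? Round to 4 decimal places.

0.2033

Compute the likelihood of the observed sequence for each case: P(data | bowl A) = (8/9)(8/9)(1/9)(1/9) = 0.0097546; P(data | bowl B) = (1/6)(1/6)(5/6)(5/6) = 0.01929; P(data | bowl C) = (4/12)(4/12)(8/12)(8/12) = 0.049383.
Weighting by the prior gives 3/10 · 0.0097546 = 0.0029264, 3/10 · 0.01929 = 0.005787, 2/5 · 0.049383 = 0.019753; these sum to 0.028467.
Hence P(bowl B | data) = (0.005787) / (0.028467) = 0.20329.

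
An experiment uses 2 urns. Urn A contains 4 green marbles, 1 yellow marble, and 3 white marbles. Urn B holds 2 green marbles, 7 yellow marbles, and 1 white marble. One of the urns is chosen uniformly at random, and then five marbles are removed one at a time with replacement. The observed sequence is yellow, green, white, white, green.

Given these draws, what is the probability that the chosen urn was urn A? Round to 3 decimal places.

For each hypothesis, P(data | H) works out to: P(data | urn A) = (1/8)(4/8)(3/8)(3/8)(4/8) = 0.0043945; P(data | urn B) = (7/10)(2/10)(1/10)(1/10)(2/10) = 0.00028.
Multiplying each by its prior: 1/2 · 0.0043945 = 0.0021973, 1/2 · 0.00028 = 0.00014; with total 0.0023373.
By Bayes' rule, P(urn A | data) = (0.0021973) / (0.0023373) = 0.9401.

0.940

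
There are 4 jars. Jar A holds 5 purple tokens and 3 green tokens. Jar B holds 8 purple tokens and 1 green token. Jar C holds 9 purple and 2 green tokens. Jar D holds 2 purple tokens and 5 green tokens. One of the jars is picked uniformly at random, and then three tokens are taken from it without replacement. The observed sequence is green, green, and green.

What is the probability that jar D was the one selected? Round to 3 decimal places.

Compute the likelihood of the observed sequence for each case: P(data | jar A) = (3/8)(2/7)(1/6) = 1/56; P(data | jar B) = (1/9)(0/8) = 0; P(data | jar C) = (2/11)(1/10)(0/9) = 0; P(data | jar D) = (5/7)(4/6)(3/5) = 2/7.
Multiplying each by its prior: 1/4 · 1/56 = 1/224, 1/4 · 0 = 0, 1/4 · 0 = 0, 1/4 · 2/7 = 1/14; with total 17/224.
By Bayes' rule, P(jar D | data) = (1/14) / (17/224) = 16/17.

0.941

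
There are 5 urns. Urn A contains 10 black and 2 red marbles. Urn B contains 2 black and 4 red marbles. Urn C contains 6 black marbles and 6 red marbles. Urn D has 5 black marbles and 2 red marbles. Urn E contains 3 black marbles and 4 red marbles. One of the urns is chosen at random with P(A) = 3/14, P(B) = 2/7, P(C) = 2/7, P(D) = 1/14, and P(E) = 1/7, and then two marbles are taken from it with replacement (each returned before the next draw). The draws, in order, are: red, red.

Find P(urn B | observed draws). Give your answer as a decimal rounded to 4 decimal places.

Under each hypothesis, the probability of the observed sequence is: P(data | urn A) = (2/12)(2/12) = 0.027778; P(data | urn B) = (4/6)(4/6) = 0.44444; P(data | urn C) = (6/12)(6/12) = 0.25; P(data | urn D) = (2/7)(2/7) = 0.081633; P(data | urn E) = (4/7)(4/7) = 0.32653.
Multiplying each by its prior: 3/14 · 0.027778 = 0.0059524, 2/7 · 0.44444 = 0.12698, 2/7 · 0.25 = 0.071429, 1/14 · 0.081633 = 0.0058309, 1/7 · 0.32653 = 0.046647; these sum to 0.25684.
So P(urn B | data) = (0.12698) / (0.25684) = 0.4944.

0.4944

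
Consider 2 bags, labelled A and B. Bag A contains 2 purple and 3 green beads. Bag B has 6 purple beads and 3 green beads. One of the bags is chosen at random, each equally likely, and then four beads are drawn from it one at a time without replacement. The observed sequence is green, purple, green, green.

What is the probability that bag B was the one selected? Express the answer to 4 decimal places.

0.1064

Under each hypothesis, the probability of the observed sequence is: P(data | bag A) = (3/5)(2/4)(2/3)(1/2) = 1/10; P(data | bag B) = (3/9)(6/8)(2/7)(1/6) = 1/84.
Multiplying each by its prior: 1/2 · 1/10 = 1/20, 1/2 · 1/84 = 1/168; these sum to 47/840.
Therefore the posterior P(bag B | data) = (1/168) / (47/840) = 5/47.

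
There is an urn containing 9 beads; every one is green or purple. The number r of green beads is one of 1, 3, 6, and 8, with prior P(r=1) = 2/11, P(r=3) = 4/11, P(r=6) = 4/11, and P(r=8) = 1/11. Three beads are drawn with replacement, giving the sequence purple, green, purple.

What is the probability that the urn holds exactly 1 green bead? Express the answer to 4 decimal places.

Compute the likelihood of the observed sequence for each case: P(data | r = 1) = (8/9)(1/9)(8/9) = 0.087791; P(data | r = 3) = (6/9)(3/9)(6/9) = 0.14815; P(data | r = 6) = (3/9)(6/9)(3/9) = 0.074074; P(data | r = 8) = (1/9)(8/9)(1/9) = 0.010974.
Weighting by the prior gives 2/11 · 0.087791 = 0.015962, 4/11 · 0.14815 = 0.053872, 4/11 · 0.074074 = 0.026936, 1/11 · 0.010974 = 0.00099763; these sum to 0.097768.
By Bayes' rule, P(r = 1 | data) = (0.015962) / (0.097768) = 0.16327.

0.1633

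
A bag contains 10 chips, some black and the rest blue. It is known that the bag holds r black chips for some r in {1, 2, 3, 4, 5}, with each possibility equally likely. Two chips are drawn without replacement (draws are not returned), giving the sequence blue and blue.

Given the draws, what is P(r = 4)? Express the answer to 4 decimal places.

Under each hypothesis, the probability of the observed sequence is: P(data | r = 1) = (9/10)(8/9) = 4/5; P(data | r = 2) = (8/10)(7/9) = 28/45; P(data | r = 3) = (7/10)(6/9) = 7/15; P(data | r = 4) = (6/10)(5/9) = 1/3; P(data | r = 5) = (5/10)(4/9) = 2/9.
Weighting by the prior gives 1/5 · 4/5 = 4/25, 1/5 · 28/45 = 28/225, 1/5 · 7/15 = 7/75, 1/5 · 1/3 = 1/15, 1/5 · 2/9 = 2/45; summing to 22/45.
By Bayes' rule, P(r = 4 | data) = (1/15) / (22/45) = 3/22.

0.1364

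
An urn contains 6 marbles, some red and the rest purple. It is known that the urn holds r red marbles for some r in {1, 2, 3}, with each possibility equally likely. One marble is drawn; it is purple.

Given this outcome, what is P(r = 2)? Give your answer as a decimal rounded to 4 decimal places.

0.3333

Under each hypothesis, the probability of this draw is: P(data | r = 1) = (5/6) = 5/6; P(data | r = 2) = (4/6) = 2/3; P(data | r = 3) = (3/6) = 1/2.
Multiplying each by its prior: 1/3 · 5/6 = 5/18, 1/3 · 2/3 = 2/9, 1/3 · 1/2 = 1/6; summing to 2/3.
Therefore the posterior P(r = 2 | data) = (2/9) / (2/3) = 1/3.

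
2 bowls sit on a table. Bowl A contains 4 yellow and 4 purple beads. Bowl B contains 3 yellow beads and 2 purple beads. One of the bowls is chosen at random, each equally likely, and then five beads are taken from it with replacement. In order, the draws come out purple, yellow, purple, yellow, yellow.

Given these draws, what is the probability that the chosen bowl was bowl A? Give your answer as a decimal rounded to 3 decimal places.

Compute the likelihood of the observed sequence for each case: P(data | bowl A) = (4/8)(4/8)(4/8)(4/8)(4/8) = 0.03125; P(data | bowl B) = (2/5)(3/5)(2/5)(3/5)(3/5) = 0.03456.
Multiplying each by its prior: 1/2 · 0.03125 = 0.015625, 1/2 · 0.03456 = 0.01728; with total 0.032905.
Therefore the posterior P(bowl A | data) = (0.015625) / (0.032905) = 0.47485.

0.475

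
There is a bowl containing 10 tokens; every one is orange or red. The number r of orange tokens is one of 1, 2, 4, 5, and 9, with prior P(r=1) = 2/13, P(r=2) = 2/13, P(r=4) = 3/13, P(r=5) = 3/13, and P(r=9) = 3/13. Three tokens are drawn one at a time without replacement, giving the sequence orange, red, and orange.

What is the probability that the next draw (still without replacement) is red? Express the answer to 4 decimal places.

Compute the likelihood of the observed sequence for each case: P(data | r = 1) = (1/10)(9/9)(0/8) = 0; P(data | r = 2) = (2/10)(8/9)(1/8) = 0.022222; P(data | r = 4) = (4/10)(6/9)(3/8) = 0.1; P(data | r = 5) = (5/10)(5/9)(4/8) = 0.13889; P(data | r = 9) = (9/10)(1/9)(8/8) = 0.1.
The prior-weighted likelihoods are 2/13 · 0 = 0, 2/13 · 0.022222 = 0.0034188, 3/13 · 0.1 = 0.023077, 3/13 · 0.13889 = 0.032051, 3/13 · 0.1 = 0.023077; summing to 0.081624.
Normalising, the posterior is P(r = 1 | data) = 0, P(r = 2 | data) = 0.041885, P(r = 4 | data) = 0.28272, P(r = 5 | data) = 0.39267, P(r = 9 | data) = 0.28272.
The predictive probability is P(red next | data) = (1)(0.041885) + (5/7)(0.28272) + (4/7)(0.39267) + (0)(0.28272) = 0.46821.

0.4682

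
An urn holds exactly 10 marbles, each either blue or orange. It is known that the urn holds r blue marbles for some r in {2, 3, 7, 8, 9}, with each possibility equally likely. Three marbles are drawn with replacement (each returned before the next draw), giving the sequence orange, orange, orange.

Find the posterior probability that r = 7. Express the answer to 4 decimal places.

Compute the likelihood of the observed sequence for each case: P(data | r = 2) = (8/10)(8/10)(8/10) = 0.512; P(data | r = 3) = (7/10)(7/10)(7/10) = 0.343; P(data | r = 7) = (3/10)(3/10)(3/10) = 0.027; P(data | r = 8) = (2/10)(2/10)(2/10) = 0.008; P(data | r = 9) = (1/10)(1/10)(1/10) = 0.001.
The prior-weighted likelihoods are 1/5 · 0.512 = 0.1024, 1/5 · 0.343 = 0.0686, 1/5 · 0.027 = 0.0054, 1/5 · 0.008 = 0.0016, 1/5 · 0.001 = 0.0002; these sum to 0.1782.
Hence P(r = 7 | data) = (0.0054) / (0.1782) = 0.030303.

0.0303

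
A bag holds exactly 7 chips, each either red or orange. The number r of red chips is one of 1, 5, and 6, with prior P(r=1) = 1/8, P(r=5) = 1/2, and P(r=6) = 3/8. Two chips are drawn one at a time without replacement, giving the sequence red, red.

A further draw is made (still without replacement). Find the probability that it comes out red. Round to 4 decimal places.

0.7059

The likelihood of the observed sequence under each hypothesis: P(data | r = 1) = (1/7)(0/6) = 0; P(data | r = 5) = (5/7)(4/6) = 10/21; P(data | r = 6) = (6/7)(5/6) = 5/7.
The prior-weighted likelihoods are 1/8 · 0 = 0, 1/2 · 10/21 = 5/21, 3/8 · 5/7 = 15/56; summing to 85/168.
The posterior is then P(r = 1 | data) = 0, P(r = 5 | data) = 8/17, P(r = 6 | data) = 9/17.
The predictive probability is P(red next | data) = (3/5)(8/17) + (4/5)(9/17) = 12/17.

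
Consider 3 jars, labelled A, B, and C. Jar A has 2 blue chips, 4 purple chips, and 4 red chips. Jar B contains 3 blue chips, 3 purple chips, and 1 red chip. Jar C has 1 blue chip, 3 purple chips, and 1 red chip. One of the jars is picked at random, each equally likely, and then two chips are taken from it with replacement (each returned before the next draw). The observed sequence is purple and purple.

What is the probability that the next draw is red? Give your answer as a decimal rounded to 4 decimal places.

Under each hypothesis, the probability of the observed sequence is: P(data | jar A) = (4/10)(4/10) = 0.16; P(data | jar B) = (3/7)(3/7) = 0.18367; P(data | jar C) = (3/5)(3/5) = 0.36.
Weighting by the prior gives 1/3 · 0.16 = 0.053333, 1/3 · 0.18367 = 0.061224, 1/3 · 0.36 = 0.12; these sum to 0.23456.
The posterior is then P(jar A | data) = 0.22738, P(jar B | data) = 0.26102, P(jar C | data) = 0.5116.
The predictive probability is P(red next | data) = (2/5)(0.22738) + (1/7)(0.26102) + (1/5)(0.5116) = 0.23056.

0.2306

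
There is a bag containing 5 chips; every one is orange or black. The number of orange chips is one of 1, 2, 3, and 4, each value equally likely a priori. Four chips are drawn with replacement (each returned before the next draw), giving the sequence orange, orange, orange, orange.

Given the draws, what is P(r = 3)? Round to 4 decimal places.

Compute the likelihood of the observed sequence for each case: P(data | r = 1) = (1/5)(1/5)(1/5)(1/5) = 0.0016; P(data | r = 2) = (2/5)(2/5)(2/5)(2/5) = 0.0256; P(data | r = 3) = (3/5)(3/5)(3/5)(3/5) = 0.1296; P(data | r = 4) = (4/5)(4/5)(4/5)(4/5) = 0.4096.
The prior-weighted likelihoods are 1/4 · 0.0016 = 0.0004, 1/4 · 0.0256 = 0.0064, 1/4 · 0.1296 = 0.0324, 1/4 · 0.4096 = 0.1024; summing to 0.1416.
Therefore the posterior P(r = 3 | data) = (0.0324) / (0.1416) = 0.22881.

0.2288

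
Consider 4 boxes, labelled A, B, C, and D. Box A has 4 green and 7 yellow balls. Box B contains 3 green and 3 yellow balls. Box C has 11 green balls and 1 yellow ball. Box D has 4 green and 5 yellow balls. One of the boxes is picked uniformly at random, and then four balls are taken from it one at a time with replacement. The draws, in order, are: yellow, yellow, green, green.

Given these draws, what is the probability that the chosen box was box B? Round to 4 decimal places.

Compute the likelihood of the observed sequence for each case: P(data | box A) = (7/11)(7/11)(4/11)(4/11) = 0.053548; P(data | box B) = (3/6)(3/6)(3/6)(3/6) = 0.0625; P(data | box C) = (1/12)(1/12)(11/12)(11/12) = 0.0058353; P(data | box D) = (5/9)(5/9)(4/9)(4/9) = 0.060966.
Weighting by the prior gives 1/4 · 0.053548 = 0.013387, 1/4 · 0.0625 = 0.015625, 1/4 · 0.0058353 = 0.0014588, 1/4 · 0.060966 = 0.015242; with total 0.045712.
By Bayes' rule, P(box B | data) = (0.015625) / (0.045712) = 0.34181.

0.3418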